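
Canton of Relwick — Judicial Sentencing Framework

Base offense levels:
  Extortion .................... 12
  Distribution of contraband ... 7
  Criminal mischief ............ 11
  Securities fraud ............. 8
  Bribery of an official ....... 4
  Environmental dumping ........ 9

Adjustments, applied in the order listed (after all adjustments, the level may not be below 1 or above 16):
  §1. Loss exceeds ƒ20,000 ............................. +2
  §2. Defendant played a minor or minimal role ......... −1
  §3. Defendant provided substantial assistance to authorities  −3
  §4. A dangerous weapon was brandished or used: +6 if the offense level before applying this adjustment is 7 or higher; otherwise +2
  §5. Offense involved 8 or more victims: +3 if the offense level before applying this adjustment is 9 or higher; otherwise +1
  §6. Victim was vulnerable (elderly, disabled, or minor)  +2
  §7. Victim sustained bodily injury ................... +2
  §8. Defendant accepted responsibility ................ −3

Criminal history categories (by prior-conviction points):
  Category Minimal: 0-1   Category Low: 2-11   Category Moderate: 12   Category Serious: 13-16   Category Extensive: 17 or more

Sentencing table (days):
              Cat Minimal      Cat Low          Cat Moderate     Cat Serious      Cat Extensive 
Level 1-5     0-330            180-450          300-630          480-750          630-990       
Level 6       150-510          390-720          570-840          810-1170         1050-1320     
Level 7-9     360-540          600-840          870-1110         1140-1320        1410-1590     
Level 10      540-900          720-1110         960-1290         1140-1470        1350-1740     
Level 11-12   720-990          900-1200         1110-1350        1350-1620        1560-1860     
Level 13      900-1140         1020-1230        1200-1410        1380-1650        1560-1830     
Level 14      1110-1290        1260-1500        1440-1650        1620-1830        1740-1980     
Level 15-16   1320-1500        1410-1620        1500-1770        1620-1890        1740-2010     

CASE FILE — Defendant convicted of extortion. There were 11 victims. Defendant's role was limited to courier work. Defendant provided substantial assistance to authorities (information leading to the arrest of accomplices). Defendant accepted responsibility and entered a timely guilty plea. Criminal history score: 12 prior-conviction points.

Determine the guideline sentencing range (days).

Base offense level for extortion: 12.
§2 applies: 12 − 1 = 11.
§3 applies: 11 − 3 = 8.
§4 does not apply.
§5 applies (level before this adjustment is 8 < 9, so +1): 8 + 1 = 9.
§8 applies: 9 − 3 = 6.
Final offense level: 6.
Criminal history: 12 prior points → Category Moderate (12).
Level 6 falls in the 6 band.
Grid: Level 6 × Category Moderate = 570-840 days.

570-840 days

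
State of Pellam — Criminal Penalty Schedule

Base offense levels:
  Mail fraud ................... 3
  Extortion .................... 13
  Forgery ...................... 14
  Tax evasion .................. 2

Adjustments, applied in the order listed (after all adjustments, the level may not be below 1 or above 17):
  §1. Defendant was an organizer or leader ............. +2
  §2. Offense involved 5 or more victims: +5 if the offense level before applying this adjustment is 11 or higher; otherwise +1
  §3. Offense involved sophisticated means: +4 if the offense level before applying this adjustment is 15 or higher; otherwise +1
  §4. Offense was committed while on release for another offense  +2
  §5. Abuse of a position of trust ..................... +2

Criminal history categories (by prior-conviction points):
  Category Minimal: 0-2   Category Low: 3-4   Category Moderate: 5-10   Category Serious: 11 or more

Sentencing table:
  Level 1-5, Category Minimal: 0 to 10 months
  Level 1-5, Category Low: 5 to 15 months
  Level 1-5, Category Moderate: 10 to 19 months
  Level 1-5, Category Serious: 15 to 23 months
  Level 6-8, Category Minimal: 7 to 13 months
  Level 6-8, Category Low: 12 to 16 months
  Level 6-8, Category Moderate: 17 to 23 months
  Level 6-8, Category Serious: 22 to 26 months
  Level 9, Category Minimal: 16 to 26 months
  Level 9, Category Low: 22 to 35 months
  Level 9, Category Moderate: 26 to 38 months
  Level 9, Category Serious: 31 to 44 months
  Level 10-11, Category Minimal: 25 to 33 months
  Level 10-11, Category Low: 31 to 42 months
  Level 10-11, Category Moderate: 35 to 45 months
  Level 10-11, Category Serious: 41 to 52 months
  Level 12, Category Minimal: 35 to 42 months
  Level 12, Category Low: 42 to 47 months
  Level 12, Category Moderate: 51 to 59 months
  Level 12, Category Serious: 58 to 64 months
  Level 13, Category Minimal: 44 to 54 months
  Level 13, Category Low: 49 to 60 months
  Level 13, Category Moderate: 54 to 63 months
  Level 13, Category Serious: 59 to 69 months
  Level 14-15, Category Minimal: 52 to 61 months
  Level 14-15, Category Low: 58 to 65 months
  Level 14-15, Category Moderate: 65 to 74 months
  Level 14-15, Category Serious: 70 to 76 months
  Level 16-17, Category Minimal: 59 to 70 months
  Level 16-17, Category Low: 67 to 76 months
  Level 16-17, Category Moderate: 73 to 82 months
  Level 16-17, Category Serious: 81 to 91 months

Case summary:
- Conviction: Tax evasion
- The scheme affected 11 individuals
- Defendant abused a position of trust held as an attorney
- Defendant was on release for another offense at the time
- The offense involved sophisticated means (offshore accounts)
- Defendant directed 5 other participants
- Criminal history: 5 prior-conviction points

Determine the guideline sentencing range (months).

35-45 months

Base offense level for tax evasion: 2.
§1 applies: 2 + 2 = 4.
§2 applies (level before this adjustment is 4 < 11, so +1): 4 + 1 = 5.
§3 applies (level before this adjustment is 5 < 15, so +1): 5 + 1 = 6.
§4 applies: 6 + 2 = 8.
§5 applies: 8 + 2 = 10.
Final offense level: 10.
Criminal history: 5 prior points → Category Moderate (5-10).
Level 10 falls in the 10-11 band.
Grid: Level 10-11 × Category Moderate = 35-45 months.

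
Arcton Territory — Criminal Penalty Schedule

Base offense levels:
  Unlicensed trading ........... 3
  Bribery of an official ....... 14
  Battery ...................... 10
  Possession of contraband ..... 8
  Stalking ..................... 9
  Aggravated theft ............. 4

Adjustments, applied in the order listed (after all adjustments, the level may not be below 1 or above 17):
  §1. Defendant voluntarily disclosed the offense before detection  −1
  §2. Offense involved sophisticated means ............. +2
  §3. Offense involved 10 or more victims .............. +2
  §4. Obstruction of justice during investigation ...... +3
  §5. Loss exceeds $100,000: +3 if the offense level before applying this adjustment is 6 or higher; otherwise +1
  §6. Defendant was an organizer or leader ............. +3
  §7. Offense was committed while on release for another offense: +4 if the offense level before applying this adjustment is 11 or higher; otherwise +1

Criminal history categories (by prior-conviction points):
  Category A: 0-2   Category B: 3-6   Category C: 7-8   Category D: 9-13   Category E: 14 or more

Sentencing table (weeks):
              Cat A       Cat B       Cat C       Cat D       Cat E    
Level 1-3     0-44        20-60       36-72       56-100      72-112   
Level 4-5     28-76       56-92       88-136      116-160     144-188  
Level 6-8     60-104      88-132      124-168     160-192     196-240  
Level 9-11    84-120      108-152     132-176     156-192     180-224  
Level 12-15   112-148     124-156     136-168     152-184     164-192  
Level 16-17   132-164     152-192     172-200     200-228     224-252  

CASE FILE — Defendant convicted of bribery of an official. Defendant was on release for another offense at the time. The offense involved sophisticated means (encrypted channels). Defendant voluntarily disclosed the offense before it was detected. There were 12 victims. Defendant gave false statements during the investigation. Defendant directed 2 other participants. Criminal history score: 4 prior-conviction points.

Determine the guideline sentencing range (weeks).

152-192 weeks

Base offense level for bribery of an official: 14.
§1 applies: 14 − 1 = 13.
§2 applies: 13 + 2 = 15.
§3 applies: 15 + 2 = 17.
§4 applies: 17 + 3 = 20.
§6 applies: 20 + 3 = 23.
§7 applies (level before this adjustment is 23 ≥ 11, so +4): 23 + 4 = 27.
Level 27 exceeds the maximum of 17; capped at 17.
Final offense level: 17.
Criminal history: 4 prior points → Category B (3-6).
Level 17 falls in the 16-17 band.
Grid: Level 16-17 × Category B = 152-192 weeks.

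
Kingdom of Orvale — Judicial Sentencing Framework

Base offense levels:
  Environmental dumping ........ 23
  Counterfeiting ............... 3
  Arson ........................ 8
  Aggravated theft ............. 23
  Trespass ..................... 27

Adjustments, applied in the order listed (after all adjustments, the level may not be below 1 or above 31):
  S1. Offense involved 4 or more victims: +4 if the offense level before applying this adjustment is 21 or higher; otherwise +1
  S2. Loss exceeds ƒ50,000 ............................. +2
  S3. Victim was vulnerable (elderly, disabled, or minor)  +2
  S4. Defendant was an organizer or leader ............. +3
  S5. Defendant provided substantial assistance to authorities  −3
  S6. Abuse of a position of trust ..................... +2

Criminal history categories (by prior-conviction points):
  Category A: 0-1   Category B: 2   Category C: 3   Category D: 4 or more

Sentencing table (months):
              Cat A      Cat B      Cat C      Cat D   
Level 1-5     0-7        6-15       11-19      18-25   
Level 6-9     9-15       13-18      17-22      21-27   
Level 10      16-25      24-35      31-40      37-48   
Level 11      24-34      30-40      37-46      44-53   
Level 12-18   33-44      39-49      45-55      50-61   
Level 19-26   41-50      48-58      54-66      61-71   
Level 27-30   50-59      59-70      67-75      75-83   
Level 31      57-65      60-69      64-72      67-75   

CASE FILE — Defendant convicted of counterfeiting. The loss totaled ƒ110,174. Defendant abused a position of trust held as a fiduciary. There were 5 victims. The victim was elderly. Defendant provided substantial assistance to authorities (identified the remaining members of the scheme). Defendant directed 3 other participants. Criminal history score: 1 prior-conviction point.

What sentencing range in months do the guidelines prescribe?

16-25 months

Base offense level for counterfeiting: 3.
S1 applies (level before this adjustment is 3 < 21, so +1): 3 + 1 = 4.
S2 applies: 4 + 2 = 6.
S3 applies: 6 + 2 = 8.
S4 applies: 8 + 3 = 11.
S5 applies: 11 − 3 = 8.
S6 applies: 8 + 2 = 10.
Final offense level: 10.
Criminal history: 1 prior point → Category A (0-1).
Level 10 falls in the 10 band.
Grid: Level 10 × Category A = 16-25 months.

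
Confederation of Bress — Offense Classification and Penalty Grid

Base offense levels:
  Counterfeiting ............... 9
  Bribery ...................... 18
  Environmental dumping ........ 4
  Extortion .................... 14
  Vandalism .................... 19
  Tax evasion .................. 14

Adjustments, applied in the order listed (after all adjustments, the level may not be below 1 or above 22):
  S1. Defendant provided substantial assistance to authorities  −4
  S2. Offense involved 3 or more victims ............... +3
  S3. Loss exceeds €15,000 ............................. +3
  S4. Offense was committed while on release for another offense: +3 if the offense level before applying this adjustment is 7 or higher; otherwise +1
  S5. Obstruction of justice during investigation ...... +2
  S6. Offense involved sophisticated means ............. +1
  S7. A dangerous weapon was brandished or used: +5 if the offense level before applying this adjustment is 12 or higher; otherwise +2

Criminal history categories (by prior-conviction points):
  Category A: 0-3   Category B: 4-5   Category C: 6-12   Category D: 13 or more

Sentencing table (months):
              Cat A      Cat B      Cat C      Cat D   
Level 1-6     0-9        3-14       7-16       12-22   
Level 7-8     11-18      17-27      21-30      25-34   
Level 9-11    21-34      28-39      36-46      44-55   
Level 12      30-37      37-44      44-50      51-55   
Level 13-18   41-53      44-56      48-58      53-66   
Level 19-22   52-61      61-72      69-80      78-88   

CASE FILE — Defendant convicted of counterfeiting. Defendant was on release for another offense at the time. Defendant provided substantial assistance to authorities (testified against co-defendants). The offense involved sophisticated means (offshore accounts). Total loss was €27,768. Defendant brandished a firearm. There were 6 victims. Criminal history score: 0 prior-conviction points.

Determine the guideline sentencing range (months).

52-61 months

Base offense level for counterfeiting: 9.
S1 applies: 9 − 4 = 5.
S2 applies: 5 + 3 = 8.
S3 applies: 8 + 3 = 11.
S4 applies (level before this adjustment is 11 ≥ 7, so +3): 11 + 3 = 14.
S5 does not apply.
S6 applies: 14 + 1 = 15.
S7 applies (level before this adjustment is 15 ≥ 12, so +5): 15 + 5 = 20.
Final offense level: 20.
Criminal history: 0 prior points → Category A (0-3).
Level 20 falls in the 19-22 band.
Grid: Level 19-22 × Category A = 52-61 months.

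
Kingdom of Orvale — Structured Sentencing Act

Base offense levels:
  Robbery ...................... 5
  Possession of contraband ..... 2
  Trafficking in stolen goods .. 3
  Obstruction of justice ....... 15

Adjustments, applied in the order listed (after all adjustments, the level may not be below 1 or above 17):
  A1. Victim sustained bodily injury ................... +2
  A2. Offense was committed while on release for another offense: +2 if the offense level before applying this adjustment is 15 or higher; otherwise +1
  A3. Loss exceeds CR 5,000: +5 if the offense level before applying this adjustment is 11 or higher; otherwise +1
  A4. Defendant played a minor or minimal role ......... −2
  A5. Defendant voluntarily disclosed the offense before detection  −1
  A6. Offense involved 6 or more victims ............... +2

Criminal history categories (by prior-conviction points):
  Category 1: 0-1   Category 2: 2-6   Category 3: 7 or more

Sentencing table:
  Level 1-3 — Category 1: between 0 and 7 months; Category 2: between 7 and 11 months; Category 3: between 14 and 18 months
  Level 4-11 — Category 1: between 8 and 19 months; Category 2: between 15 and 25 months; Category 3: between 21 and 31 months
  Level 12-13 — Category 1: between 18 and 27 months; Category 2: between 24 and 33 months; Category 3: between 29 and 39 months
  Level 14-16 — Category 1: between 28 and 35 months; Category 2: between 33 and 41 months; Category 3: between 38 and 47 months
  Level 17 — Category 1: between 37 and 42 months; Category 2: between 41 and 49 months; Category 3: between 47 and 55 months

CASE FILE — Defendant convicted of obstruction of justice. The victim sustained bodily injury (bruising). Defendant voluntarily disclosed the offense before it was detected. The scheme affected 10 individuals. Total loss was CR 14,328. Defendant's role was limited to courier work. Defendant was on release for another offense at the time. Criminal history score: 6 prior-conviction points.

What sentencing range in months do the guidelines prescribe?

Base offense level for obstruction of justice: 15.
A1 applies: 15 + 2 = 17.
A2 applies (level before this adjustment is 17 ≥ 15, so +2): 17 + 2 = 19.
A3 applies (level before this adjustment is 19 ≥ 11, so +5): 19 + 5 = 24.
A4 applies: 24 − 2 = 22.
A5 applies: 22 − 1 = 21.
A6 applies: 21 + 2 = 23.
Level 23 exceeds the maximum of 17; capped at 17.
Final offense level: 17.
Criminal history: 6 prior points → Category 2 (2-6).
Level 17 falls in the 17 band.
Grid: Level 17 × Category 2 = 41-49 months.

41-49 months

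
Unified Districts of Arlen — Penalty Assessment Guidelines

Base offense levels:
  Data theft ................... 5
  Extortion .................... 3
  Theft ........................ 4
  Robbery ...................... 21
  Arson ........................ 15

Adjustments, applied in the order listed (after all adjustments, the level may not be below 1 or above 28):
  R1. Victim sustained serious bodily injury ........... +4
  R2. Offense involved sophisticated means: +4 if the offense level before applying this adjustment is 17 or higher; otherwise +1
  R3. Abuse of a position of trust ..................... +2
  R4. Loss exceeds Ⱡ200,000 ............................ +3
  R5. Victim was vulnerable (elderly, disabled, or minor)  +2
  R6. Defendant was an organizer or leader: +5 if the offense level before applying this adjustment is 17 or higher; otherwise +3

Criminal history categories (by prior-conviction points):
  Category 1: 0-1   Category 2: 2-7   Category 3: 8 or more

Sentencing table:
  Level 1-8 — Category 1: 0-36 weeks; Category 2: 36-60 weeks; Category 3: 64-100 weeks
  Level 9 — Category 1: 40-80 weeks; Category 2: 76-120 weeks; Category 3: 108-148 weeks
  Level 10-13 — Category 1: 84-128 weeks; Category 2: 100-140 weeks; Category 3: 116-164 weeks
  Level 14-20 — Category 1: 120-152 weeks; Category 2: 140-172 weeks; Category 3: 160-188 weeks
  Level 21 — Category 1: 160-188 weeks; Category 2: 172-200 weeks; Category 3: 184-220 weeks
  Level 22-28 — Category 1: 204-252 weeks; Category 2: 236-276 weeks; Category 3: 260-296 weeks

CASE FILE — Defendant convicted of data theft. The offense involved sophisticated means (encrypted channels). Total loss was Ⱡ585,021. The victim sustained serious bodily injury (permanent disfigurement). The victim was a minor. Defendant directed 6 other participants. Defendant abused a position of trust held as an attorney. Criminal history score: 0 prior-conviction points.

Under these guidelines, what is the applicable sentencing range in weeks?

Base offense level for data theft: 5.
R1 applies: 5 + 4 = 9.
R2 applies (level before this adjustment is 9 < 17, so +1): 9 + 1 = 10.
R3 applies: 10 + 2 = 12.
R4 applies: 12 + 3 = 15.
R5 applies: 15 + 2 = 17.
R6 applies (level before this adjustment is 17 ≥ 17, so +5): 17 + 5 = 22.
Final offense level: 22.
Criminal history: 0 prior points → Category 1 (0-1).
Level 22 falls in the 22-28 band.
Grid: Level 22-28 × Category 1 = 204-252 weeks.

204-252 weeks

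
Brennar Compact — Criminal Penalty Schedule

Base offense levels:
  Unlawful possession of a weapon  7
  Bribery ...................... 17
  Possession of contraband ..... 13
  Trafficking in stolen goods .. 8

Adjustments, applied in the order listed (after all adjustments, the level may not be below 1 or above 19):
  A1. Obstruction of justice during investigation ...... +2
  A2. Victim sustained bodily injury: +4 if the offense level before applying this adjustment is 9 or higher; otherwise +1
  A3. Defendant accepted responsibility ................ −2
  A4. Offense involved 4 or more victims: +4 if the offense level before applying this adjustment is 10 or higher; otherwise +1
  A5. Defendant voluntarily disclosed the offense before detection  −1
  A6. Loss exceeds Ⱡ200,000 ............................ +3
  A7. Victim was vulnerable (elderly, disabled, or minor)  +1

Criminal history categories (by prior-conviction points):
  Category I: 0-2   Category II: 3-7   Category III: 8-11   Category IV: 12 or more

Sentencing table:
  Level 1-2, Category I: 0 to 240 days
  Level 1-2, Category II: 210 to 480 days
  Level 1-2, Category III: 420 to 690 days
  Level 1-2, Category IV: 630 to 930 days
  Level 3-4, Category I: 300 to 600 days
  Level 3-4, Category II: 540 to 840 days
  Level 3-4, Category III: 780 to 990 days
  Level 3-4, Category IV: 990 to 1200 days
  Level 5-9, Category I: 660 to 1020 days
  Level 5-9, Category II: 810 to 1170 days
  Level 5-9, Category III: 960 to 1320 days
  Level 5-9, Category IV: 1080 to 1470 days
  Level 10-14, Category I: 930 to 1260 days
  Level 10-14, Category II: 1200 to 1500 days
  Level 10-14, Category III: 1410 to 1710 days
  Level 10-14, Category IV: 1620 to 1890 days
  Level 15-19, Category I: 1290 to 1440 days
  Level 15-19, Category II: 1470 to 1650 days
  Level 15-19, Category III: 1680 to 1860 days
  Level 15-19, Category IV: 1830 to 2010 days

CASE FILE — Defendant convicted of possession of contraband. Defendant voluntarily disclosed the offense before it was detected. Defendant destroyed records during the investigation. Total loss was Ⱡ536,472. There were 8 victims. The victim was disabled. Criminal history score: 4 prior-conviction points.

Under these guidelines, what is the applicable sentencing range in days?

Base offense level for possession of contraband: 13.
A1 applies: 13 + 2 = 15.
A4 applies (level before this adjustment is 15 ≥ 10, so +4): 15 + 4 = 19.
A5 applies: 19 − 1 = 18.
A6 applies: 18 + 3 = 21.
A7 applies: 21 + 1 = 22.
Level 22 exceeds the maximum of 19; capped at 19.
Final offense level: 19.
Criminal history: 4 prior points → Category II (3-7).
Level 19 falls in the 15-19 band.
Grid: Level 15-19 × Category II = 1470-1650 days.

1470-1650 days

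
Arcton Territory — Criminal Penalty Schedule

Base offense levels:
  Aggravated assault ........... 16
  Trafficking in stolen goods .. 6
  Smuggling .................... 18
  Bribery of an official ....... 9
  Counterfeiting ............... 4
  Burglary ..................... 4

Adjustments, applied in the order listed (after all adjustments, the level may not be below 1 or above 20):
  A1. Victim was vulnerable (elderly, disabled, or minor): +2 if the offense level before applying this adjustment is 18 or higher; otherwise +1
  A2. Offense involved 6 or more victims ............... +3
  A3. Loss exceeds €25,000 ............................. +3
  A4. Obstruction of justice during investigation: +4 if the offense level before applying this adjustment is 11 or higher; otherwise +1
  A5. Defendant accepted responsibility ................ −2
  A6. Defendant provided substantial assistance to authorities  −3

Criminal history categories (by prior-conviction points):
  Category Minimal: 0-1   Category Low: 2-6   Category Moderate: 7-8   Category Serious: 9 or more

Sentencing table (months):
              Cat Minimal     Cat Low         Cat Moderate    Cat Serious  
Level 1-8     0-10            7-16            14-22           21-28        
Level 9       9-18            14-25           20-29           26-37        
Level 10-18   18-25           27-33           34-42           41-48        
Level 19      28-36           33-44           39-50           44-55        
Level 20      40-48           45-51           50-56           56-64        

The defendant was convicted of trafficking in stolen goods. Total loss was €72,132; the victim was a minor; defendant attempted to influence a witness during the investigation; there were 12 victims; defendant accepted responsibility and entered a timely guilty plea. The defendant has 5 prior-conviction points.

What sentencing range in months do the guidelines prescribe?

27-33 months

Base offense level for trafficking in stolen goods: 6.
A1 applies (level before this adjustment is 6 < 18, so +1): 6 + 1 = 7.
A2 applies: 7 + 3 = 10.
A3 applies: 10 + 3 = 13.
A4 applies (level before this adjustment is 13 ≥ 11, so +4): 13 + 4 = 17.
A5 applies: 17 − 2 = 15.
A6 does not apply.
Final offense level: 15.
Criminal history: 5 prior points → Category Low (2-6).
Level 15 falls in the 10-18 band.
Grid: Level 10-18 × Category Low = 27-33 months.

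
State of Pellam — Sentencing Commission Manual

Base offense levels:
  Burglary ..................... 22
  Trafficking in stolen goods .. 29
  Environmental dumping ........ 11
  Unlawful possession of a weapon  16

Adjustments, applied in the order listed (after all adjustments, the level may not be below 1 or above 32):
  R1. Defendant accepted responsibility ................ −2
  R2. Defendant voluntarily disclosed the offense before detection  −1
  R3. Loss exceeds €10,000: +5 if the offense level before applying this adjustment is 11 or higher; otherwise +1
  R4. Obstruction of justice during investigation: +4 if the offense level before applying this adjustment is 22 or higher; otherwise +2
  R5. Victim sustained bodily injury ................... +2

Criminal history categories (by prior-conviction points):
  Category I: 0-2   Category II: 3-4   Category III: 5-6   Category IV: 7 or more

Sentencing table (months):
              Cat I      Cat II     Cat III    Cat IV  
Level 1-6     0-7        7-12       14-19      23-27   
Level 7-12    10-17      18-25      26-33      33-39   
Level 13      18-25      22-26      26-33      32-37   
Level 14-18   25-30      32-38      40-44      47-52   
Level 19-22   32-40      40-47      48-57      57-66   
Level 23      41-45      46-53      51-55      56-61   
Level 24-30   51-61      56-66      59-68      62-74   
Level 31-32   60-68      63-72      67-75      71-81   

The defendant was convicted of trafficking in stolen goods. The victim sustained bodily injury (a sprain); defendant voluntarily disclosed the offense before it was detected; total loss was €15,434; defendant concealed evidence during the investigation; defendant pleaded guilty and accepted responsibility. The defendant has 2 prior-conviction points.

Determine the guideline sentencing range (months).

Base offense level for trafficking in stolen goods: 29.
R1 applies: 29 − 2 = 27.
R2 applies: 27 − 1 = 26.
R3 applies (level before this adjustment is 26 ≥ 11, so +5): 26 + 5 = 31.
R4 applies (level before this adjustment is 31 ≥ 22, so +4): 31 + 4 = 35.
R5 applies: 35 + 2 = 37.
Level 37 exceeds the maximum of 32; capped at 32.
Final offense level: 32.
Criminal history: 2 prior points → Category I (0-2).
Level 32 falls in the 31-32 band.
Grid: Level 31-32 × Category I = 60-68 months.

60-68 months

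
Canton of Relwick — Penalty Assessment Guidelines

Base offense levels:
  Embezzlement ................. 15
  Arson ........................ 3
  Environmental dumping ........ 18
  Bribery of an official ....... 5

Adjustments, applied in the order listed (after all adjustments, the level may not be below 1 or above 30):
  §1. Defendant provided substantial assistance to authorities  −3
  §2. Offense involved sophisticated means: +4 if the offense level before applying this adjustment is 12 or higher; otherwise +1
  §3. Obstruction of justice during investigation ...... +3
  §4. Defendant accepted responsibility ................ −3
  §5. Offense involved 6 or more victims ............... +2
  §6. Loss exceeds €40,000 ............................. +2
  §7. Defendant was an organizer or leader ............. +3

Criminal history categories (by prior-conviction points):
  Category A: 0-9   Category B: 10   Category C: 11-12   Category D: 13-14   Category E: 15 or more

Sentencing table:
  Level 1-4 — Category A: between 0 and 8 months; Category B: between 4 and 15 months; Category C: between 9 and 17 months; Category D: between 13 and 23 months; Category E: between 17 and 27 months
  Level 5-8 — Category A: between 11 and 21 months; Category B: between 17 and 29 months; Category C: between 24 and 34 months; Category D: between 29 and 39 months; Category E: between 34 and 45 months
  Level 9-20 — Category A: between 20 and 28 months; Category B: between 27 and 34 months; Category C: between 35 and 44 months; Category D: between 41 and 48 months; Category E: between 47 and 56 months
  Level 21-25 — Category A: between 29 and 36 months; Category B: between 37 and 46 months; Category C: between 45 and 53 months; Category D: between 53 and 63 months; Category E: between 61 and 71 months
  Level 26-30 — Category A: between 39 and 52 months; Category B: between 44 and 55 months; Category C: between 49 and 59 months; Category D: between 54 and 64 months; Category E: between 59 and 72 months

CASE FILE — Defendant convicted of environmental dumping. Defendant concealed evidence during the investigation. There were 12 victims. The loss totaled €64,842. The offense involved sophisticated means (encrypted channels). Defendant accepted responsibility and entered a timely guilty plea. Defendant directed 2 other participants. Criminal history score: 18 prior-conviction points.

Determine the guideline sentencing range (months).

Base offense level for environmental dumping: 18.
§1 does not apply.
§2 applies (level before this adjustment is 18 ≥ 12, so +4): 18 + 4 = 22.
§3 applies: 22 + 3 = 25.
§4 applies: 25 − 3 = 22.
§5 applies: 22 + 2 = 24.
§6 applies: 24 + 2 = 26.
§7 applies: 26 + 3 = 29.
Final offense level: 29.
Criminal history: 18 prior points → Category E (15+).
Level 29 falls in the 26-30 band.
Grid: Level 26-30 × Category E = 59-72 months.

59-72 months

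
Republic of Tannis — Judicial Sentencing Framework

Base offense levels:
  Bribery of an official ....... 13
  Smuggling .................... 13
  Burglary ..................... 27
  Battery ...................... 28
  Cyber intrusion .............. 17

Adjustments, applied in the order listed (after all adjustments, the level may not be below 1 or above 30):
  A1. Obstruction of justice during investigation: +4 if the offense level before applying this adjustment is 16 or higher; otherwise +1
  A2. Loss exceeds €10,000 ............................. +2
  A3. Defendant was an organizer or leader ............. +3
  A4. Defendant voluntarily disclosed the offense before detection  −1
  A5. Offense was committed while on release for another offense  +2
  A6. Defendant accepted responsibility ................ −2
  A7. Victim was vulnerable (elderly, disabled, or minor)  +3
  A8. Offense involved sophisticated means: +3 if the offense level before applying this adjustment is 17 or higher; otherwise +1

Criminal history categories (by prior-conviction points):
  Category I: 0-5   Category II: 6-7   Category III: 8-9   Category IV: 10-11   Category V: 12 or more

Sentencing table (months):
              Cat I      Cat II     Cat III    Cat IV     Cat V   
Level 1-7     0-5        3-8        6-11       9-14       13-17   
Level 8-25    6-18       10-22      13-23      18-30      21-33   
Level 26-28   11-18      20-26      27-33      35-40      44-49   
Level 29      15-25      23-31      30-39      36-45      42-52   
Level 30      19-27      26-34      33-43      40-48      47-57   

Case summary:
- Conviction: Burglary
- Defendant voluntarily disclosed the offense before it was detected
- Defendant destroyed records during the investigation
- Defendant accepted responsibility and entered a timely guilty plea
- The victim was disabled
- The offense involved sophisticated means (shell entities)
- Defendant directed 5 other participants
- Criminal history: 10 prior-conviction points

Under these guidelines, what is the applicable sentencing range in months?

40-48 months

Base offense level for burglary: 27.
A1 applies (level before this adjustment is 27 ≥ 16, so +4): 27 + 4 = 31.
A2 does not apply.
A3 applies: 31 + 3 = 34.
A4 applies: 34 − 1 = 33.
A6 applies: 33 − 2 = 31.
A7 applies: 31 + 3 = 34.
A8 applies (level before this adjustment is 34 ≥ 17, so +3): 34 + 3 = 37.
Level 37 exceeds the maximum of 30; capped at 30.
Final offense level: 30.
Criminal history: 10 prior points → Category IV (10-11).
Level 30 falls in the 30 band.
Grid: Level 30 × Category IV = 40-48 months.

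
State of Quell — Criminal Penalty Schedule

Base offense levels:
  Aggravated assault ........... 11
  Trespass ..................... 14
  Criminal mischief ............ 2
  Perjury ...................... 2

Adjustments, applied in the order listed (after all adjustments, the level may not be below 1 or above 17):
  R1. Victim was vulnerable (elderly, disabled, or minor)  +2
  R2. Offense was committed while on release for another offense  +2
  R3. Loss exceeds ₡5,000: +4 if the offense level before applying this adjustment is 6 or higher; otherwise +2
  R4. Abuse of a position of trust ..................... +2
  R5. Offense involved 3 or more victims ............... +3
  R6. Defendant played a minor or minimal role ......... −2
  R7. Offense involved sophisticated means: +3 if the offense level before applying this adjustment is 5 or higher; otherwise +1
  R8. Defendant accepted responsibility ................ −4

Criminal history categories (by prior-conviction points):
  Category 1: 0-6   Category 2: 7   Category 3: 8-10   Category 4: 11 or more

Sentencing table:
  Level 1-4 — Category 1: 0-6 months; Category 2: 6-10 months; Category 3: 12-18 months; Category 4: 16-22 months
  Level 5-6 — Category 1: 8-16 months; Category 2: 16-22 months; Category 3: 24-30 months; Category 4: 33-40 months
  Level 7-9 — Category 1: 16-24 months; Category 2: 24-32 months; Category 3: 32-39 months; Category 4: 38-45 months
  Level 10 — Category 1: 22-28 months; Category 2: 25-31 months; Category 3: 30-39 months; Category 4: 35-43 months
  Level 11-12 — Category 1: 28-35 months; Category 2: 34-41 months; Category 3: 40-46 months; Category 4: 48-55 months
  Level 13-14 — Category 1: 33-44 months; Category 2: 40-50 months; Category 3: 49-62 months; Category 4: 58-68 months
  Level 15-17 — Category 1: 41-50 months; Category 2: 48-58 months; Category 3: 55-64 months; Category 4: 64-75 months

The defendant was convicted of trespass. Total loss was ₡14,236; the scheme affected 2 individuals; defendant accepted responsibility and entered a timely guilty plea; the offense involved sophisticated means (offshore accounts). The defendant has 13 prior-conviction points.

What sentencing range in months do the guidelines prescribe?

64-75 months

Base offense level for trespass: 14.
R3 applies (level before this adjustment is 14 ≥ 6, so +4): 14 + 4 = 18.
R6 does not apply.
R7 applies (level before this adjustment is 18 ≥ 5, so +3): 18 + 3 = 21.
R8 applies: 21 − 4 = 17.
Final offense level: 17.
Criminal history: 13 prior points → Category 4 (11+).
Level 17 falls in the 15-17 band.
Grid: Level 15-17 × Category 4 = 64-75 months.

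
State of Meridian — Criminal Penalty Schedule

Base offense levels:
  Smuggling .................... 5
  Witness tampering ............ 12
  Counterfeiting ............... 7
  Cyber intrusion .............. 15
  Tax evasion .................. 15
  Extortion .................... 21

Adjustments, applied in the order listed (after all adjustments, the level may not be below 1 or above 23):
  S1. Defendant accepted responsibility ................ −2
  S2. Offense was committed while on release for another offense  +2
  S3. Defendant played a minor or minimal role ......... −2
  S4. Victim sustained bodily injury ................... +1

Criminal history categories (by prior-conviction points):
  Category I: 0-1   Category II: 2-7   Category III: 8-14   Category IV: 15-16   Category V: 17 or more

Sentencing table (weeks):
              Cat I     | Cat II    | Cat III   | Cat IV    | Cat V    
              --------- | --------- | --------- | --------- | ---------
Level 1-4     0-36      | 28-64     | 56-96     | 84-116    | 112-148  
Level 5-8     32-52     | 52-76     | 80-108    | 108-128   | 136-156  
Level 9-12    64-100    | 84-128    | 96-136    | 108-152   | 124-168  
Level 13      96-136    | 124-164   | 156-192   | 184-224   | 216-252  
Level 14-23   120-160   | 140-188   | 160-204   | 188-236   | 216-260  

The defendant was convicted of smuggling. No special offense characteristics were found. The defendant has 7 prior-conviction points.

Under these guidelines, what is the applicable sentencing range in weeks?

52-76 weeks

Base offense level for smuggling: 5.
Final offense level: 5.
Criminal history: 7 prior points → Category II (2-7).
Level 5 falls in the 5-8 band.
Grid: Level 5-8 × Category II = 52-76 weeks.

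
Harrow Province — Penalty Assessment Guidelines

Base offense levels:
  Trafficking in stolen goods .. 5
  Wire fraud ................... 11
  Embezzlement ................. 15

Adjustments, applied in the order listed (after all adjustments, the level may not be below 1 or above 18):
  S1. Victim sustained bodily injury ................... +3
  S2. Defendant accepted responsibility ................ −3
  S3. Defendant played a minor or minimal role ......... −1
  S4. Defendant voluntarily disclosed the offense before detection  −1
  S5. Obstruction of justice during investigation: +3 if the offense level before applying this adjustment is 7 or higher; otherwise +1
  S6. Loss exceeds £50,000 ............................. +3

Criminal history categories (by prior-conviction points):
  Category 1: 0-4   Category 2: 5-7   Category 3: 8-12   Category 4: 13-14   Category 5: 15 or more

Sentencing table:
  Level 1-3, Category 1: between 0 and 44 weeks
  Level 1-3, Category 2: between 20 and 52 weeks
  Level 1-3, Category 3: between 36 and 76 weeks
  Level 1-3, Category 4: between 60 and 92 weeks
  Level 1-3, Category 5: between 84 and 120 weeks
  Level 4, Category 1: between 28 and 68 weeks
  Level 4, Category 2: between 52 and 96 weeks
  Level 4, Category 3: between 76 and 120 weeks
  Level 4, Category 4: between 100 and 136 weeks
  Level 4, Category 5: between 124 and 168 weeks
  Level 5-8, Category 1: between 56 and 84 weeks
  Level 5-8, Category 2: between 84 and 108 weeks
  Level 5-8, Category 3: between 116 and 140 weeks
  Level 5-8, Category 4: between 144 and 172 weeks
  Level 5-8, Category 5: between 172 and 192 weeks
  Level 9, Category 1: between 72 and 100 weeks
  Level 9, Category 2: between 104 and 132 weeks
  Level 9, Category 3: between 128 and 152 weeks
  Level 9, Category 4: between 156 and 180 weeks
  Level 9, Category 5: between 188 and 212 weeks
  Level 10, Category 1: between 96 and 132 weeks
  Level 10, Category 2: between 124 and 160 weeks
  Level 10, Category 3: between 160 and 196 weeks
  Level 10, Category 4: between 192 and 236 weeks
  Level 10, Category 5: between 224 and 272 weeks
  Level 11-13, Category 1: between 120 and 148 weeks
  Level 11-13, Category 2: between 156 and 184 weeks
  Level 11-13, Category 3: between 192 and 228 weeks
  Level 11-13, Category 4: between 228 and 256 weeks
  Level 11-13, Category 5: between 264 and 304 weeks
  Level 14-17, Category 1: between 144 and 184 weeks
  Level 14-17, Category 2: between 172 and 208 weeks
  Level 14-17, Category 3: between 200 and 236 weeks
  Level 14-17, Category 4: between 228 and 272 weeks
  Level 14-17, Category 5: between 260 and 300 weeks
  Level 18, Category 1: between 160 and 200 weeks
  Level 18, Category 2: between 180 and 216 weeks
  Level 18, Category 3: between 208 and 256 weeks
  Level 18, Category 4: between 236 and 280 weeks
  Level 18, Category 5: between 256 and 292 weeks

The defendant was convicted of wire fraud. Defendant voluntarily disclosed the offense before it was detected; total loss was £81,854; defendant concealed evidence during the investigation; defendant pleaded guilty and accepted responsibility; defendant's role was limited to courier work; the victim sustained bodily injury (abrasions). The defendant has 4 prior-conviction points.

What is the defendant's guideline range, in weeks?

Base offense level for wire fraud: 11.
S1 applies: 11 + 3 = 14.
S2 applies: 14 − 3 = 11.
S3 applies: 11 − 1 = 10.
S4 applies: 10 − 1 = 9.
S5 applies (level before this adjustment is 9 ≥ 7, so +3): 9 + 3 = 12.
S6 applies: 12 + 3 = 15.
Final offense level: 15.
Criminal history: 4 prior points → Category 1 (0-4).
Level 15 falls in the 14-17 band.
Grid: Level 14-17 × Category 1 = 144-184 weeks.

144-184 weeks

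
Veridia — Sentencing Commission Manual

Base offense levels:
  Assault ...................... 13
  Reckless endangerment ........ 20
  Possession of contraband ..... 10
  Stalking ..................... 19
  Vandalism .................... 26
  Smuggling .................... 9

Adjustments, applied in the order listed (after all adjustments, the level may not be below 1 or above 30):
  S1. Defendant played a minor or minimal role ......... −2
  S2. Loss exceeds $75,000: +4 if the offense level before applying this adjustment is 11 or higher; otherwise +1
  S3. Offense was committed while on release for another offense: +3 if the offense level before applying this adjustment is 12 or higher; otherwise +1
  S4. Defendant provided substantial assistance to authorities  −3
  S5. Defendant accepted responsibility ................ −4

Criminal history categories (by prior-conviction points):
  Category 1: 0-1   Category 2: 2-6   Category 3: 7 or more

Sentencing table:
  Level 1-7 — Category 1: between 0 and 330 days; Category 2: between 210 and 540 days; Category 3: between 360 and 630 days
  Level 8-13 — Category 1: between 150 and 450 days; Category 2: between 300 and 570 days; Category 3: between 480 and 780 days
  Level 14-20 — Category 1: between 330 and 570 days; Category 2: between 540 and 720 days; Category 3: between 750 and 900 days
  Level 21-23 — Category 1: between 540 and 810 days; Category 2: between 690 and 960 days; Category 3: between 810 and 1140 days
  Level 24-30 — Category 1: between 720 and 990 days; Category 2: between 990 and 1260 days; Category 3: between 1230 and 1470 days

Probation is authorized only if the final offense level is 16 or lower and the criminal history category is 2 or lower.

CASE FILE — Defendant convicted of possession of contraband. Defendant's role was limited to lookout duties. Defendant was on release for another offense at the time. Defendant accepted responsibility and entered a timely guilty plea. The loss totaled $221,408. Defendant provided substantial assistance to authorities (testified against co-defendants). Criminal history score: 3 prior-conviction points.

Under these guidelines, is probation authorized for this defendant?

Base offense level for possession of contraband: 10.
S1 applies: 10 − 2 = 8.
S2 applies (level before this adjustment is 8 < 11, so +1): 8 + 1 = 9.
S3 applies (level before this adjustment is 9 < 12, so +1): 9 + 1 = 10.
S4 applies: 10 − 3 = 7.
S5 applies: 7 − 4 = 3.
Final offense level: 3.
Criminal history: 3 prior points → Category 2 (2-6).
Level 3 falls in the 1-7 band.
Grid: Level 1-7 × Category 2 = 210-540 days.
Probation check: level 3 ≤ 16 and category 2 ≤ 2 → eligible.

Yes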